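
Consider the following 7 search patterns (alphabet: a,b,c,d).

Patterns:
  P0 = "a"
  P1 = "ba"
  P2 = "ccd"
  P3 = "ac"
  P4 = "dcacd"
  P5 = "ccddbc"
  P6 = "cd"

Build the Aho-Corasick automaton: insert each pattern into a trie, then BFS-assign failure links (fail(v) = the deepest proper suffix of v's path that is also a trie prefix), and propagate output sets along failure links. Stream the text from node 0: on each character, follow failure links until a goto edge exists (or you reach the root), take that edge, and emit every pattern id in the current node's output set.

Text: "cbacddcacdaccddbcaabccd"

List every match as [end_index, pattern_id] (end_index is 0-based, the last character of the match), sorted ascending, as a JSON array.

Build:
Trie (insert patterns):
  n0 'ε': a→1 b→2 c→4 d→8
  n1 'a': c→7  ←P0
  n2 'b': a→3
  n3 'ba': ·  ←P1
  n4 'c': c→5 d→16
  n5 'cc': d→6
  n6 'ccd': d→13  ←P2
  n7 'ac': ·  ←P3
  n8 'd': c→9
  n9 'dc': a→10
  n10 'dca': c→11
  n11 'dcac': d→12
  n12 'dcacd': ·  ←P4
  n13 'ccdd': b→14
  n14 'ccddb': c→15
  n15 'ccddbc': ·  ←P5
  n16 'cd': ·  ←P6

Failure links (BFS by depth):
  n1('a'): parent n0 fail=0; on 'a' 0 → fail=0;  out {0}∪∅={0}
  n2('b'): parent n0 fail=0; on 'b' 0 → fail=0;  out ∅∪∅=∅
  n4('c'): parent n0 fail=0; on 'c' 0 → fail=0;  out ∅∪∅=∅
  n8('d'): parent n0 fail=0; on 'd' 0 → fail=0;  out ∅∪∅=∅
  n3('ba'): parent n2 fail=0; on 'a' 0 → fail=1;  out {1}∪{0}={0,1}
  n5('cc'): parent n4 fail=0; on 'c' 0 → fail=4;  out ∅∪∅=∅
  n7('ac'): parent n1 fail=0; on 'c' 0 → fail=4;  out {3}∪∅={3}
  n9('dc'): parent n8 fail=0; on 'c' 0 → fail=4;  out ∅∪∅=∅
  n16('cd'): parent n4 fail=0; on 'd' 0 → fail=8;  out {6}∪∅={6}
  n6('ccd'): parent n5 fail=4; on 'd' 4 → fail=16;  out {2}∪{6}={2,6}
  n10('dca'): parent n9 fail=4; on 'a' 4→0 → fail=1;  out ∅∪{0}={0}
  n11('dcac'): parent n10 fail=1; on 'c' 1 → fail=7;  out ∅∪{3}={3}
  n13('ccdd'): parent n6 fail=16; on 'd' 16→8→0 → fail=8;  out ∅∪∅=∅
  n12('dcacd'): parent n11 fail=7; on 'd' 7→4 → fail=16;  out {4}∪{6}={4,6}
  n14('ccddb'): parent n13 fail=8; on 'b' 8→0 → fail=2;  out ∅∪∅=∅
  n15('ccddbc'): parent n14 fail=2; on 'c' 2→0 → fail=4;  out {5}∪∅={5}

Scan:
[0] read 'c'  n0⇒n4
[1] read 'b'  n4⇒n2 ·f
[2] read 'a'  n2⇒n3  emit P0@[2:2],P1@[1:2]
[3] read 'c'  n3⇒n7 ·f  emit P3@[2:3]
[4] read 'd'  n7⇒n16 ·f  emit P6@[3:4]
[5] read 'd'  n16⇒n8 ·f
[6] read 'c'  n8⇒n9
[7] read 'a'  n9⇒n10  emit P0@[7:7]
[8] read 'c'  n10⇒n11  emit P3@[7:8]
[9] read 'd'  n11⇒n12  emit P4@[5:9],P6@[8:9]
[10] read 'a'  n12⇒n1 ·f  emit P0@[10:10]
[11] read 'c'  n1⇒n7  emit P3@[10:11]
[12] read 'c'  n7⇒n5 ·f
[13] read 'd'  n5⇒n6  emit P2@[11:13],P6@[12:13]
[14] read 'd'  n6⇒n13
[15] read 'b'  n13⇒n14
[16] read 'c'  n14⇒n15  emit P5@[11:16]
[17] read 'a'  n15⇒n1 ·f  emit P0@[17:17]
[18] read 'a'  n1⇒n1 ·f  emit P0@[18:18]
[19] read 'b'  n1⇒n2 ·f
[20] read 'c'  n2⇒n4 ·f
[21] read 'c'  n4⇒n5
[22] read 'd'  n5⇒n6  emit P2@[20:22],P6@[21:22]

Result: [[2,0],[2,1],[3,3],[4,6],[7,0],[8,3],[9,4],[9,6],[10,0],[11,3],[13,2],[13,6],[16,5],[17,0],[18,0],[22,2],[22,6]]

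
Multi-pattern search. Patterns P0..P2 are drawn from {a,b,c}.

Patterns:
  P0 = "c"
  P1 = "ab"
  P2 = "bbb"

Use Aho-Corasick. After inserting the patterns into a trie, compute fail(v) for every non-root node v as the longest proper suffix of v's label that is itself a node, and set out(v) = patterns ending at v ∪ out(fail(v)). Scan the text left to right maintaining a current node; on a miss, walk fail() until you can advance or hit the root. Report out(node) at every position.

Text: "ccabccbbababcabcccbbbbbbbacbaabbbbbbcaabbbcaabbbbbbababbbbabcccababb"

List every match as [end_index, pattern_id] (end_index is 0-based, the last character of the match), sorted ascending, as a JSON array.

Construct AC machine:
Trie nodes:
  0='ε' goto a→2 b→4 c→1
  1='c' goto ·  ←P0
  2='a' goto b→3
  3='ab' goto ·  ←P1
  4='b' goto b→5
  5='bb' goto b→6
  6='bbb' goto ·  ←P2

BFS fail/out derivation:
  n1('c'): parent n0 fail=0; on 'c' 0 → fail=0;  out {0}∪∅={0}
  n2('a'): parent n0 fail=0; on 'a' 0 → fail=0;  out ∅∪∅=∅
  n4('b'): parent n0 fail=0; on 'b' 0 → fail=0;  out ∅∪∅=∅
  n3('ab'): parent n2 fail=0; on 'b' 0 → fail=4;  out {1}∪∅={1}
  n5('bb'): parent n4 fail=0; on 'b' 0 → fail=4;  out ∅∪∅=∅
  n6('bbb'): parent n5 fail=4; on 'b' 4 → fail=5;  out {2}∪∅={2}

Run:
i=0 'c': node 0→1  → match P0@[0:0]
i=1 'c': node 1→1 (via fail)  → match P0@[1:1]
i=2 'a': node 1→2 (via fail)
i=3 'b': node 2→3  → match P1@[2:3]
i=4 'c': node 3→1 (via fail)  → match P0@[4:4]
i=5 'c': node 1→1 (via fail)  → match P0@[5:5]
i=6 'b': node 1→4 (via fail)
i=7 'b': node 4→5
i=8 'a': node 5→2 (via fail)
i=9 'b': node 2→3  → match P1@[8:9]
i=10 'a': node 3→2 (via fail)
i=11 'b': node 2→3  → match P1@[10:11]
i=12 'c': node 3→1 (via fail)  → match P0@[12:12]
i=13 'a': node 1→2 (via fail)
i=14 'b': node 2→3  → match P1@[13:14]
i=15 'c': node 3→1 (via fail)  → match P0@[15:15]
i=16 'c': node 1→1 (via fail)  → match P0@[16:16]
i=17 'c': node 1→1 (via fail)  → match P0@[17:17]
i=18 'b': node 1→4 (via fail)
i=19 'b': node 4→5
i=20 'b': node 5→6  → match P2@[18:20]
i=21 'b': node 6→6 (via fail)  → match P2@[19:21]
i=22 'b': node 6→6 (via fail)  → match P2@[20:22]
i=23 'b': node 6→6 (via fail)  → match P2@[21:23]
i=24 'b': node 6→6 (via fail)  → match P2@[22:24]
i=25 'a': node 6→2 (via fail)
i=26 'c': node 2→1 (via fail)  → match P0@[26:26]
i=27 'b': node 1→4 (via fail)
i=28 'a': node 4→2 (via fail)
i=29 'a': node 2→2 (via fail)
i=30 'b': node 2→3  → match P1@[29:30]
i=31 'b': node 3→5 (via fail)
i=32 'b': node 5→6  → match P2@[30:32]
i=33 'b': node 6→6 (via fail)  → match P2@[31:33]
i=34 'b': node 6→6 (via fail)  → match P2@[32:34]
i=35 'b': node 6→6 (via fail)  → match P2@[33:35]
i=36 'c': node 6→1 (via fail)  → match P0@[36:36]
i=37 'a': node 1→2 (via fail)
i=38 'a': node 2→2 (via fail)
i=39 'b': node 2→3  → match P1@[38:39]
i=40 'b': node 3→5 (via fail)
i=41 'b': node 5→6  → match P2@[39:41]
i=42 'c': node 6→1 (via fail)  → match P0@[42:42]
i=43 'a': node 1→2 (via fail)
i=44 'a': node 2→2 (via fail)
i=45 'b': node 2→3  → match P1@[44:45]
i=46 'b': node 3→5 (via fail)
i=47 'b': node 5→6  → match P2@[45:47]
i=48 'b': node 6→6 (via fail)  → match P2@[46:48]
i=49 'b': node 6→6 (via fail)  → match P2@[47:49]
i=50 'b': node 6→6 (via fail)  → match P2@[48:50]
i=51 'a': node 6→2 (via fail)
i=52 'b': node 2→3  → match P1@[51:52]
i=53 'a': node 3→2 (via fail)
i=54 'b': node 2→3  → match P1@[53:54]
i=55 'b': node 3→5 (via fail)
i=56 'b': node 5→6  → match P2@[54:56]
i=57 'b': node 6→6 (via fail)  → match P2@[55:57]
i=58 'a': node 6→2 (via fail)
i=59 'b': node 2→3  → match P1@[58:59]
i=60 'c': node 3→1 (via fail)  → match P0@[60:60]
i=61 'c': node 1→1 (via fail)  → match P0@[61:61]
i=62 'c': node 1→1 (via fail)  → match P0@[62:62]
i=63 'a': node 1→2 (via fail)
i=64 'b': node 2→3  → match P1@[63:64]
i=65 'a': node 3→2 (via fail)
i=66 'b': node 2→3  → match P1@[65:66]
i=67 'b': node 3→5 (via fail)

All matches (sorted): [[0,0],[1,0],[3,1],[4,0],[5,0],[9,1],[11,1],[12,0],[14,1],[15,0],[16,0],[17,0],[20,2],[21,2],[22,2],[23,2],[24,2],[26,0],[30,1],[32,2],[33,2],[34,2],[35,2],[36,0],[39,1],[41,2],[42,0],[45,1],[47,2],[48,2],[49,2],[50,2],[52,1],[54,1],[56,2],[57,2],[59,1],[60,0],[61,0],[62,0],[64,1],[66,1]]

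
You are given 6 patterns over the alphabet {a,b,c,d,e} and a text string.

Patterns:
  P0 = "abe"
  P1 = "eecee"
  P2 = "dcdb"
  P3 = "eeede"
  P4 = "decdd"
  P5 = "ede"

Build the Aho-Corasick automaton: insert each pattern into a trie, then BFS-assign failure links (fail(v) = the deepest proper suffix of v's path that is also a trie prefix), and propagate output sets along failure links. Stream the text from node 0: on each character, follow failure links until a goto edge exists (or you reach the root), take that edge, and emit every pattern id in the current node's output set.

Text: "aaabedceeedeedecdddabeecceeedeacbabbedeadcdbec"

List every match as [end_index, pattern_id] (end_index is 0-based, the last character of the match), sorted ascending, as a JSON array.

Build automaton:
Trie nodes:
  0='ε' goto a→1 d→9 e→4
  1='a' goto b→2
  2='ab' goto e→3
  3='abe' goto ·  ←P0
  4='e' goto d→20 e→5
  5='ee' goto c→6 e→13
  6='eec' goto e→7
  7='eece' goto e→8
  8='eecee' goto ·  ←P1
  9='d' goto c→10 e→16
  10='dc' goto d→11
  11='dcd' goto b→12
  12='dcdb' goto ·  ←P2
  13='eee' goto d→14
  14='eeed' goto e→15
  15='eeede' goto ·  ←P3
  16='de' goto c→17
  17='dec' goto d→18
  18='decd' goto d→19
  19='decdd' goto ·  ←P4
  20='ed' goto e→21
  21='ede' goto ·  ←P5

Failure links (BFS by depth):
  n1('a'): parent n0 fail=0; on 'a' 0 → fail=0;  out ∅∪∅=∅
  n4('e'): parent n0 fail=0; on 'e' 0 → fail=0;  out ∅∪∅=∅
  n9('d'): parent n0 fail=0; on 'd' 0 → fail=0;  out ∅∪∅=∅
  n2('ab'): parent n1 fail=0; on 'b' 0 → fail=0;  out ∅∪∅=∅
  n5('ee'): parent n4 fail=0; on 'e' 0 → fail=4;  out ∅∪∅=∅
  n10('dc'): parent n9 fail=0; on 'c' 0 → fail=0;  out ∅∪∅=∅
  n16('de'): parent n9 fail=0; on 'e' 0 → fail=4;  out ∅∪∅=∅
  n20('ed'): parent n4 fail=0; on 'd' 0 → fail=9;  out ∅∪∅=∅
  n3('abe'): parent n2 fail=0; on 'e' 0 → fail=4;  out {0}∪∅={0}
  n6('eec'): parent n5 fail=4; on 'c' 4→0 → fail=0;  out ∅∪∅=∅
  n11('dcd'): parent n10 fail=0; on 'd' 0 → fail=9;  out ∅∪∅=∅
  n13('eee'): parent n5 fail=4; on 'e' 4 → fail=5;  out ∅∪∅=∅
  n17('dec'): parent n16 fail=4; on 'c' 4→0 → fail=0;  out ∅∪∅=∅
  n21('ede'): parent n20 fail=9; on 'e' 9 → fail=16;  out {5}∪∅={5}
  n7('eece'): parent n6 fail=0; on 'e' 0 → fail=4;  out ∅∪∅=∅
  n12('dcdb'): parent n11 fail=9; on 'b' 9→0 → fail=0;  out {2}∪∅={2}
  n14('eeed'): parent n13 fail=5; on 'd' 5→4 → fail=20;  out ∅∪∅=∅
  n18('decd'): parent n17 fail=0; on 'd' 0 → fail=9;  out ∅∪∅=∅
  n8('eecee'): parent n7 fail=4; on 'e' 4 → fail=5;  out {1}∪∅={1}
  n15('eeede'): parent n14 fail=20; on 'e' 20 → fail=21;  out {3}∪{5}={3,5}
  n19('decdd'): parent n18 fail=9; on 'd' 9→0 → fail=9;  out {4}∪∅={4}

Run:
[0] read 'a'  n0⇒n1
[1] read 'a'  n1⇒n1 ·f
[2] read 'a'  n1⇒n1 ·f
[3] read 'b'  n1⇒n2
[4] read 'e'  n2⇒n3  emit P0@[2:4]
[5] read 'd'  n3⇒n20 ·f
[6] read 'c'  n20⇒n10 ·f
[7] read 'e'  n10⇒n4 ·f
[8] read 'e'  n4⇒n5
[9] read 'e'  n5⇒n13
[10] read 'd'  n13⇒n14
[11] read 'e'  n14⇒n15  emit P3@[7:11],P5@[9:11]
[12] read 'e'  n15⇒n5 ·f
[13] read 'd'  n5⇒n20 ·f
[14] read 'e'  n20⇒n21  emit P5@[12:14]
[15] read 'c'  n21⇒n17 ·f
[16] read 'd'  n17⇒n18
[17] read 'd'  n18⇒n19  emit P4@[13:17]
[18] read 'd'  n19⇒n9 ·f
[19] read 'a'  n9⇒n1 ·f
[20] read 'b'  n1⇒n2
[21] read 'e'  n2⇒n3  emit P0@[19:21]
[22] read 'e'  n3⇒n5 ·f
[23] read 'c'  n5⇒n6
[24] read 'c'  n6⇒n0 ·f
[25] read 'e'  n0⇒n4
[26] read 'e'  n4⇒n5
[27] read 'e'  n5⇒n13
[28] read 'd'  n13⇒n14
[29] read 'e'  n14⇒n15  emit P3@[25:29],P5@[27:29]
[30] read 'a'  n15⇒n1 ·f
[31] read 'c'  n1⇒n0 ·f
[32] read 'b'  n0⇒n0
[33] read 'a'  n0⇒n1
[34] read 'b'  n1⇒n2
[35] read 'b'  n2⇒n0 ·f
[36] read 'e'  n0⇒n4
[37] read 'd'  n4⇒n20
[38] read 'e'  n20⇒n21  emit P5@[36:38]
[39] read 'a'  n21⇒n1 ·f
[40] read 'd'  n1⇒n9 ·f
[41] read 'c'  n9⇒n10
[42] read 'd'  n10⇒n11
[43] read 'b'  n11⇒n12  emit P2@[40:43]
[44] read 'e'  n12⇒n4 ·f
[45] read 'c'  n4⇒n0 ·f

Result: [[4,0],[11,3],[11,5],[14,5],[17,4],[21,0],[29,3],[29,5],[38,5],[43,2]]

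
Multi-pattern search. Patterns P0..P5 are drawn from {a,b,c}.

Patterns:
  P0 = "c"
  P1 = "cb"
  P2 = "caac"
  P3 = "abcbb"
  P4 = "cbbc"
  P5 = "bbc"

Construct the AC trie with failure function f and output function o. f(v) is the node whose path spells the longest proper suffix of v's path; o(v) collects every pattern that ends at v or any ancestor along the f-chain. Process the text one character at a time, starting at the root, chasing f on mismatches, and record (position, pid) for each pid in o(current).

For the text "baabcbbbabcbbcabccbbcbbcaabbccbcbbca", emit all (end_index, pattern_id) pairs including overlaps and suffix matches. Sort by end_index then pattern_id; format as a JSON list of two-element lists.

Build automaton:
Trie (insert patterns):
  n0 'ε': a→6 b→13 c→1
  n1 'c': a→3 b→2  ←P0
  n2 'cb': b→11  ←P1
  n3 'ca': a→4
  n4 'caa': c→5
  n5 'caac': ·  ←P2
  n6 'a': b→7
  n7 'ab': c→8
  n8 'abc': b→9
  n9 'abcb': b→10
  n10 'abcbb': ·  ←P3
  n11 'cbb': c→12
  n12 'cbbc': ·  ←P4
  n13 'b': b→14
  n14 'bb': c→15
  n15 'bbc': ·  ←P5

BFS fail/out derivation:
  n1('c'): parent n0 fail=0; on 'c' 0 → fail=0;  out {0}∪∅={0}
  n6('a'): parent n0 fail=0; on 'a' 0 → fail=0;  out ∅∪∅=∅
  n13('b'): parent n0 fail=0; on 'b' 0 → fail=0;  out ∅∪∅=∅
  n2('cb'): parent n1 fail=0; on 'b' 0 → fail=13;  out {1}∪∅={1}
  n3('ca'): parent n1 fail=0; on 'a' 0 → fail=6;  out ∅∪∅=∅
  n7('ab'): parent n6 fail=0; on 'b' 0 → fail=13;  out ∅∪∅=∅
  n14('bb'): parent n13 fail=0; on 'b' 0 → fail=13;  out ∅∪∅=∅
  n4('caa'): parent n3 fail=6; on 'a' 6→0 → fail=6;  out ∅∪∅=∅
  n8('abc'): parent n7 fail=13; on 'c' 13→0 → fail=1;  out ∅∪{0}={0}
  n11('cbb'): parent n2 fail=13; on 'b' 13 → fail=14;  out ∅∪∅=∅
  n15('bbc'): parent n14 fail=13; on 'c' 13→0 → fail=1;  out {5}∪{0}={0,5}
  n5('caac'): parent n4 fail=6; on 'c' 6→0 → fail=1;  out {2}∪{0}={0,2}
  n9('abcb'): parent n8 fail=1; on 'b' 1 → fail=2;  out ∅∪{1}={1}
  n12('cbbc'): parent n11 fail=14; on 'c' 14 → fail=15;  out {4}∪{0,5}={0,4,5}
  n10('abcbb'): parent n9 fail=2; on 'b' 2 → fail=11;  out {3}∪∅={3}

Text stream:
[0] read 'b'  n0⇒n13
[1] read 'a'  n13⇒n6 ·f
[2] read 'a'  n6⇒n6 ·f
[3] read 'b'  n6⇒n7
[4] read 'c'  n7⇒n8  emit P0@[4:4]
[5] read 'b'  n8⇒n9  emit P1@[4:5]
[6] read 'b'  n9⇒n10  emit P3@[2:6]
[7] read 'b'  n10⇒n14 ·f
[8] read 'a'  n14⇒n6 ·f
[9] read 'b'  n6⇒n7
[10] read 'c'  n7⇒n8  emit P0@[10:10]
[11] read 'b'  n8⇒n9  emit P1@[10:11]
[12] read 'b'  n9⇒n10  emit P3@[8:12]
[13] read 'c'  n10⇒n12 ·f  emit P0@[13:13],P4@[10:13],P5@[11:13]
[14] read 'a'  n12⇒n3 ·f
[15] read 'b'  n3⇒n7 ·f
[16] read 'c'  n7⇒n8  emit P0@[16:16]
[17] read 'c'  n8⇒n1 ·f  emit P0@[17:17]
[18] read 'b'  n1⇒n2  emit P1@[17:18]
[19] read 'b'  n2⇒n11
[20] read 'c'  n11⇒n12  emit P0@[20:20],P4@[17:20],P5@[18:20]
[21] read 'b'  n12⇒n2 ·f  emit P1@[20:21]
[22] read 'b'  n2⇒n11
[23] read 'c'  n11⇒n12  emit P0@[23:23],P4@[20:23],P5@[21:23]
[24] read 'a'  n12⇒n3 ·f
[25] read 'a'  n3⇒n4
[26] read 'b'  n4⇒n7 ·f
[27] read 'b'  n7⇒n14 ·f
[28] read 'c'  n14⇒n15  emit P0@[28:28],P5@[26:28]
[29] read 'c'  n15⇒n1 ·f  emit P0@[29:29]
[30] read 'b'  n1⇒n2  emit P1@[29:30]
[31] read 'c'  n2⇒n1 ·f  emit P0@[31:31]
[32] read 'b'  n1⇒n2  emit P1@[31:32]
[33] read 'b'  n2⇒n11
[34] read 'c'  n11⇒n12  emit P0@[34:34],P4@[31:34],P5@[32:34]
[35] read 'a'  n12⇒n3 ·f

Result: [[4,0],[5,1],[6,3],[10,0],[11,1],[12,3],[13,0],[13,4],[13,5],[16,0],[17,0],[18,1],[20,0],[20,4],[20,5],[21,1],[23,0],[23,4],[23,5],[28,0],[28,5],[29,0],[30,1],[31,0],[32,1],[34,0],[34,4],[34,5]]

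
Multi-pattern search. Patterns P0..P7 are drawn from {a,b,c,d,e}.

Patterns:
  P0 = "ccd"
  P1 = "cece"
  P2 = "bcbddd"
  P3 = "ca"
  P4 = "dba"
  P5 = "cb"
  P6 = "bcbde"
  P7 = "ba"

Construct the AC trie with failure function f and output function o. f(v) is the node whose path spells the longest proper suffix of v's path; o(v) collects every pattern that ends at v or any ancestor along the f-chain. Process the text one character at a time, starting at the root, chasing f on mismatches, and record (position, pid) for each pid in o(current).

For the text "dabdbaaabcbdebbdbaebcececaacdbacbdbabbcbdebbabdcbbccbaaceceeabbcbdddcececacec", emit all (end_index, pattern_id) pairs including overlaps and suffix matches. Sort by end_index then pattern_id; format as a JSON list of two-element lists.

Build automaton:
Trie nodes:
  n0 'ε': b→7 c→1 d→14
  n1 'c': a→13 b→17 c→2 e→4
  n2 'cc': d→3
  n3 'ccd': ·  [P0 ends]
  n4 'ce': c→5
  n5 'cec': e→6
  n6 'cece': ·  [P1 ends]
  n7 'b': a→19 c→8
  n8 'bc': b→9
  n9 'bcb': d→10
  n10 'bcbd': d→11 e→18
  n11 'bcbdd': d→12
  n12 'bcbddd': ·  [P2 ends]
  n13 'ca': ·  [P3 ends]
  n14 'd': b→15
  n15 'db': a→16
  n16 'dba': ·  [P4 ends]
  n17 'cb': ·  [P5 ends]
  n18 'bcbde': ·  [P6 ends]
  n19 'ba': ·  [P7 ends]

Failure links (BFS by depth):
  n1('c'): parent n0 fail=0; on 'c' 0 → fail=0;  out ∅∪∅=∅
  n7('b'): parent n0 fail=0; on 'b' 0 → fail=0;  out ∅∪∅=∅
  n14('d'): parent n0 fail=0; on 'd' 0 → fail=0;  out ∅∪∅=∅
  n2('cc'): parent n1 fail=0; on 'c' 0 → fail=1;  out ∅∪∅=∅
  n4('ce'): parent n1 fail=0; on 'e' 0 → fail=0;  out ∅∪∅=∅
  n8('bc'): parent n7 fail=0; on 'c' 0 → fail=1;  out ∅∪∅=∅
  n13('ca'): parent n1 fail=0; on 'a' 0 → fail=0;  out {3}∪∅={3}
  n15('db'): parent n14 fail=0; on 'b' 0 → fail=7;  out ∅∪∅=∅
  n17('cb'): parent n1 fail=0; on 'b' 0 → fail=7;  out {5}∪∅={5}
  n19('ba'): parent n7 fail=0; on 'a' 0 → fail=0;  out {7}∪∅={7}
  n3('ccd'): parent n2 fail=1; on 'd' 1→0 → fail=14;  out {0}∪∅={0}
  n5('cec'): parent n4 fail=0; on 'c' 0 → fail=1;  out ∅∪∅=∅
  n9('bcb'): parent n8 fail=1; on 'b' 1 → fail=17;  out ∅∪{5}={5}
  n16('dba'): parent n15 fail=7; on 'a' 7 → fail=19;  out {4}∪{7}={4,7}
  n6('cece'): parent n5 fail=1; on 'e' 1 → fail=4;  out {1}∪∅={1}
  n10('bcbd'): parent n9 fail=17; on 'd' 17→7→0 → fail=14;  out ∅∪∅=∅
  n11('bcbdd'): parent n10 fail=14; on 'd' 14→0 → fail=14;  out ∅∪∅=∅
  n18('bcbde'): parent n10 fail=14; on 'e' 14→0 → fail=0;  out {6}∪∅={6}
  n12('bcbddd'): parent n11 fail=14; on 'd' 14→0 → fail=14;  out {2}∪∅={2}

Scan:
i=0 'd': node 0→14
i=1 'a': node 14→0 ·f
i=2 'b': node 0→7
i=3 'd': node 7→14 ·f
i=4 'b': node 14→15
i=5 'a': node 15→16  emit P4@[3:5],P7@[4:5]
i=6 'a': node 16→0 ·f
i=7 'a': node 0→0
i=8 'b': node 0→7
i=9 'c': node 7→8
i=10 'b': node 8→9  emit P5@[9:10]
i=11 'd': node 9→10
i=12 'e': node 10→18  emit P6@[8:12]
i=13 'b': node 18→7 ·f
i=14 'b': node 7→7 ·f
i=15 'd': node 7→14 ·f
i=16 'b': node 14→15
i=17 'a': node 15→16  emit P4@[15:17],P7@[16:17]
i=18 'e': node 16→0 ·f
i=19 'b': node 0→7
i=20 'c': node 7→8
i=21 'e': node 8→4 ·f
i=22 'c': node 4→5
i=23 'e': node 5→6  emit P1@[20:23]
i=24 'c': node 6→5 ·f
i=25 'a': node 5→13 ·f  emit P3@[24:25]
i=26 'a': node 13→0 ·f
i=27 'c': node 0→1
i=28 'd': node 1→14 ·f
i=29 'b': node 14→15
i=30 'a': node 15→16  emit P4@[28:30],P7@[29:30]
i=31 'c': node 16→1 ·f
i=32 'b': node 1→17  emit P5@[31:32]
i=33 'd': node 17→14 ·f
i=34 'b': node 14→15
i=35 'a': node 15→16  emit P4@[33:35],P7@[34:35]
i=36 'b': node 16→7 ·f
i=37 'b': node 7→7 ·f
i=38 'c': node 7→8
i=39 'b': node 8→9  emit P5@[38:39]
i=40 'd': node 9→10
i=41 'e': node 10→18  emit P6@[37:41]
i=42 'b': node 18→7 ·f
i=43 'b': node 7→7 ·f
i=44 'a': node 7→19  emit P7@[43:44]
i=45 'b': node 19→7 ·f
i=46 'd': node 7→14 ·f
i=47 'c': node 14→1 ·f
i=48 'b': node 1→17  emit P5@[47:48]
i=49 'b': node 17→7 ·f
i=50 'c': node 7→8
i=51 'c': node 8→2 ·f
i=52 'b': node 2→17 ·f  emit P5@[51:52]
i=53 'a': node 17→19 ·f  emit P7@[52:53]
i=54 'a': node 19→0 ·f
i=55 'c': node 0→1
i=56 'e': node 1→4
i=57 'c': node 4→5
i=58 'e': node 5→6  emit P1@[55:58]
i=59 'e': node 6→0 ·f
i=60 'a': node 0→0
i=61 'b': node 0→7
i=62 'b': node 7→7 ·f
i=63 'c': node 7→8
i=64 'b': node 8→9  emit P5@[63:64]
i=65 'd': node 9→10
i=66 'd': node 10→11
i=67 'd': node 11→12  emit P2@[62:67]
i=68 'c': node 12→1 ·f
i=69 'e': node 1→4
i=70 'c': node 4→5
i=71 'e': node 5→6  emit P1@[68:71]
i=72 'c': node 6→5 ·f
i=73 'a': node 5→13 ·f  emit P3@[72:73]
i=74 'c': node 13→1 ·f
i=75 'e': node 1→4
i=76 'c': node 4→5

Matches: [[5,4],[5,7],[10,5],[12,6],[17,4],[17,7],[23,1],[25,3],[30,4],[30,7],[32,5],[35,4],[35,7],[39,5],[41,6],[44,7],[48,5],[52,5],[53,7],[58,1],[64,5],[67,2],[71,1],[73,3]]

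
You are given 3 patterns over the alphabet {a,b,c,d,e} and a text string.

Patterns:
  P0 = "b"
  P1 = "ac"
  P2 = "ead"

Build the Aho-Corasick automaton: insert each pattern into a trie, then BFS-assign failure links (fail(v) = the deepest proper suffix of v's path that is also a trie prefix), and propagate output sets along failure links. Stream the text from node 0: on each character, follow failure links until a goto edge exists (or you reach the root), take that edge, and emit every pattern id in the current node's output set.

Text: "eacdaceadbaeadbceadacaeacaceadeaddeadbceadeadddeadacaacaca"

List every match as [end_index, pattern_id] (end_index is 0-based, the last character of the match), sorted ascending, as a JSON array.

Build automaton:
Trie nodes:
  0='ε' goto a→2 b→1 e→4
  1='b' goto ·  [P0 ends]
  2='a' goto c→3
  3='ac' goto ·  [P1 ends]
  4='e' goto a→5
  5='ea' goto d→6
  6='ead' goto ·  [P2 ends]

BFS fail/out derivation:
  fail(1) 'b': from fail(0)=0 chase 'b': 0 ⇒ 0;  out={0}∪out(0)={0}
  fail(2) 'a': from fail(0)=0 chase 'a': 0 ⇒ 0;  out=∅∪out(0)=∅
  fail(4) 'e': from fail(0)=0 chase 'e': 0 ⇒ 0;  out=∅∪out(0)=∅
  fail(3) 'ac': from fail(2)=0 chase 'c': 0 ⇒ 0;  out={1}∪out(0)={1}
  fail(5) 'ea': from fail(4)=0 chase 'a': 0 ⇒ 2;  out=∅∪out(2)=∅
  fail(6) 'ead': from fail(5)=2 chase 'd': 2→0 ⇒ 0;  out={2}∪out(0)={2}

Scan:
[0] read 'e'  n0⇒n4
[1] read 'a'  n4⇒n5
[2] read 'c'  n5⇒n3 (fail-walked)  emit P1@[1:2]
[3] read 'd'  n3⇒n0 (fail-walked)
[4] read 'a'  n0⇒n2
[5] read 'c'  n2⇒n3  emit P1@[4:5]
[6] read 'e'  n3⇒n4 (fail-walked)
[7] read 'a'  n4⇒n5
[8] read 'd'  n5⇒n6  emit P2@[6:8]
[9] read 'b'  n6⇒n1 (fail-walked)  emit P0@[9:9]
[10] read 'a'  n1⇒n2 (fail-walked)
[11] read 'e'  n2⇒n4 (fail-walked)
[12] read 'a'  n4⇒n5
[13] read 'd'  n5⇒n6  emit P2@[11:13]
[14] read 'b'  n6⇒n1 (fail-walked)  emit P0@[14:14]
[15] read 'c'  n1⇒n0 (fail-walked)
[16] read 'e'  n0⇒n4
[17] read 'a'  n4⇒n5
[18] read 'd'  n5⇒n6  emit P2@[16:18]
[19] read 'a'  n6⇒n2 (fail-walked)
[20] read 'c'  n2⇒n3  emit P1@[19:20]
[21] read 'a'  n3⇒n2 (fail-walked)
[22] read 'e'  n2⇒n4 (fail-walked)
[23] read 'a'  n4⇒n5
[24] read 'c'  n5⇒n3 (fail-walked)  emit P1@[23:24]
[25] read 'a'  n3⇒n2 (fail-walked)
[26] read 'c'  n2⇒n3  emit P1@[25:26]
[27] read 'e'  n3⇒n4 (fail-walked)
[28] read 'a'  n4⇒n5
[29] read 'd'  n5⇒n6  emit P2@[27:29]
[30] read 'e'  n6⇒n4 (fail-walked)
[31] read 'a'  n4⇒n5
[32] read 'd'  n5⇒n6  emit P2@[30:32]
[33] read 'd'  n6⇒n0 (fail-walked)
[34] read 'e'  n0⇒n4
[35] read 'a'  n4⇒n5
[36] read 'd'  n5⇒n6  emit P2@[34:36]
[37] read 'b'  n6⇒n1 (fail-walked)  emit P0@[37:37]
[38] read 'c'  n1⇒n0 (fail-walked)
[39] read 'e'  n0⇒n4
[40] read 'a'  n4⇒n5
[41] read 'd'  n5⇒n6  emit P2@[39:41]
[42] read 'e'  n6⇒n4 (fail-walked)
[43] read 'a'  n4⇒n5
[44] read 'd'  n5⇒n6  emit P2@[42:44]
[45] read 'd'  n6⇒n0 (fail-walked)
[46] read 'd'  n0⇒n0
[47] read 'e'  n0⇒n4
[48] read 'a'  n4⇒n5
[49] read 'd'  n5⇒n6  emit P2@[47:49]
[50] read 'a'  n6⇒n2 (fail-walked)
[51] read 'c'  n2⇒n3  emit P1@[50:51]
[52] read 'a'  n3⇒n2 (fail-walked)
[53] read 'a'  n2⇒n2 (fail-walked)
[54] read 'c'  n2⇒n3  emit P1@[53:54]
[55] read 'a'  n3⇒n2 (fail-walked)
[56] read 'c'  n2⇒n3  emit P1@[55:56]
[57] read 'a'  n3⇒n2 (fail-walked)

All matches (sorted): [[2,1],[5,1],[8,2],[9,0],[13,2],[14,0],[18,2],[20,1],[24,1],[26,1],[29,2],[32,2],[36,2],[37,0],[41,2],[44,2],[49,2],[51,1],[54,1],[56,1]]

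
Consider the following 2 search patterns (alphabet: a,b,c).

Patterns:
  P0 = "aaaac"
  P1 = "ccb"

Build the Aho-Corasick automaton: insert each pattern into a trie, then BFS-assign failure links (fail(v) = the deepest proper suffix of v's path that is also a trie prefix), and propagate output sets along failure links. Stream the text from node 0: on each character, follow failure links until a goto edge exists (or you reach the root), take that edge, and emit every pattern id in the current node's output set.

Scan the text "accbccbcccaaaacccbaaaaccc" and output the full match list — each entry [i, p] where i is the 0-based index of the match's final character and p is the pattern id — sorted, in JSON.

Build:
Trie nodes:
  n0 'ε': a→1 c→6
  n1 'a': a→2
  n2 'aa': a→3
  n3 'aaa': a→4
  n4 'aaaa': c→5
  n5 'aaaac': ·  ←P0
  n6 'c': c→7
  n7 'cc': b→8
  n8 'ccb': ·  ←P1

Failure links (BFS by depth):
  fail(1) 'a': from fail(0)=0 chase 'a': 0 ⇒ 0;  out=∅∪out(0)=∅
  fail(6) 'c': from fail(0)=0 chase 'c': 0 ⇒ 0;  out=∅∪out(0)=∅
  fail(2) 'aa': from fail(1)=0 chase 'a': 0 ⇒ 1;  out=∅∪out(1)=∅
  fail(7) 'cc': from fail(6)=0 chase 'c': 0 ⇒ 6;  out=∅∪out(6)=∅
  fail(3) 'aaa': from fail(2)=1 chase 'a': 1 ⇒ 2;  out=∅∪out(2)=∅
  fail(8) 'ccb': from fail(7)=6 chase 'b': 6→0 ⇒ 0;  out={1}∪out(0)={1}
  fail(4) 'aaaa': from fail(3)=2 chase 'a': 2 ⇒ 3;  out=∅∪out(3)=∅
  fail(5) 'aaaac': from fail(4)=3 chase 'c': 3→2→1→0 ⇒ 6;  out={0}∪out(6)={0}

Run:
[0] read 'a'  n0⇒n1
[1] read 'c'  n1⇒n6 (via fail)
[2] read 'c'  n6⇒n7
[3] read 'b'  n7⇒n8  ** P1@[1:3]
[4] read 'c'  n8⇒n6 (via fail)
[5] read 'c'  n6⇒n7
[6] read 'b'  n7⇒n8  ** P1@[4:6]
[7] read 'c'  n8⇒n6 (via fail)
[8] read 'c'  n6⇒n7
[9] read 'c'  n7⇒n7 (via fail)
[10] read 'a'  n7⇒n1 (via fail)
[11] read 'a'  n1⇒n2
[12] read 'a'  n2⇒n3
[13] read 'a'  n3⇒n4
[14] read 'c'  n4⇒n5  ** P0@[10:14]
[15] read 'c'  n5⇒n7 (via fail)
[16] read 'c'  n7⇒n7 (via fail)
[17] read 'b'  n7⇒n8  ** P1@[15:17]
[18] read 'a'  n8⇒n1 (via fail)
[19] read 'a'  n1⇒n2
[20] read 'a'  n2⇒n3
[21] read 'a'  n3⇒n4
[22] read 'c'  n4⇒n5  ** P0@[18:22]
[23] read 'c'  n5⇒n7 (via fail)
[24] read 'c'  n7⇒n7 (via fail)

All matches (sorted): [[3,1],[6,1],[14,0],[17,1],[22,0]]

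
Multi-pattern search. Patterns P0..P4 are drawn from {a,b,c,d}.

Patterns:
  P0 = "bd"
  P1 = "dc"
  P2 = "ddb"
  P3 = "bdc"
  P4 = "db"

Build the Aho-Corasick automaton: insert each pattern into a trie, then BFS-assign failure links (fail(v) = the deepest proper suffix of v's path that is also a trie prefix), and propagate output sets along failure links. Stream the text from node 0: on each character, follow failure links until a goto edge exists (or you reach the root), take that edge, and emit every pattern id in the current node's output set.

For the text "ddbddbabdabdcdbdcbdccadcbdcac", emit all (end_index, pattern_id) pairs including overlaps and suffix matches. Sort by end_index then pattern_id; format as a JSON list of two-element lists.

Construct AC machine:
Trie nodes:
  n0 'ε': b→1 d→3
  n1 'b': d→2
  n2 'bd': c→7  ←P0
  n3 'd': b→8 c→4 d→5
  n4 'dc': ·  ←P1
  n5 'dd': b→6
  n6 'ddb': ·  ←P2
  n7 'bdc': ·  ←P3
  n8 'db': ·  ←P4

BFS fail/out derivation:
  fail(1) 'b': from fail(0)=0 chase 'b': 0 ⇒ 0;  out=∅∪out(0)=∅
  fail(3) 'd': from fail(0)=0 chase 'd': 0 ⇒ 0;  out=∅∪out(0)=∅
  fail(2) 'bd': from fail(1)=0 chase 'd': 0 ⇒ 3;  out={0}∪out(3)={0}
  fail(4) 'dc': from fail(3)=0 chase 'c': 0 ⇒ 0;  out={1}∪out(0)={1}
  fail(5) 'dd': from fail(3)=0 chase 'd': 0 ⇒ 3;  out=∅∪out(3)=∅
  fail(8) 'db': from fail(3)=0 chase 'b': 0 ⇒ 1;  out={4}∪out(1)={4}
  fail(6) 'ddb': from fail(5)=3 chase 'b': 3 ⇒ 8;  out={2}∪out(8)={2,4}
  fail(7) 'bdc': from fail(2)=3 chase 'c': 3 ⇒ 4;  out={3}∪out(4)={1,3}

Scan:
[0] read 'd'  n0⇒n3
[1] read 'd'  n3⇒n5
[2] read 'b'  n5⇒n6  → match P2@[0:2],P4@[1:2]
[3] read 'd'  n6⇒n2 (via fail)  → match P0@[2:3]
[4] read 'd'  n2⇒n5 (via fail)
[5] read 'b'  n5⇒n6  → match P2@[3:5],P4@[4:5]
[6] read 'a'  n6⇒n0 (via fail)
[7] read 'b'  n0⇒n1
[8] read 'd'  n1⇒n2  → match P0@[7:8]
[9] read 'a'  n2⇒n0 (via fail)
[10] read 'b'  n0⇒n1
[11] read 'd'  n1⇒n2  → match P0@[10:11]
[12] read 'c'  n2⇒n7  → match P1@[11:12],P3@[10:12]
[13] read 'd'  n7⇒n3 (via fail)
[14] read 'b'  n3⇒n8  → match P4@[13:14]
[15] read 'd'  n8⇒n2 (via fail)  → match P0@[14:15]
[16] read 'c'  n2⇒n7  → match P1@[15:16],P3@[14:16]
[17] read 'b'  n7⇒n1 (via fail)
[18] read 'd'  n1⇒n2  → match P0@[17:18]
[19] read 'c'  n2⇒n7  → match P1@[18:19],P3@[17:19]
[20] read 'c'  n7⇒n0 (via fail)
[21] read 'a'  n0⇒n0
[22] read 'd'  n0⇒n3
[23] read 'c'  n3⇒n4  → match P1@[22:23]
[24] read 'b'  n4⇒n1 (via fail)
[25] read 'd'  n1⇒n2  → match P0@[24:25]
[26] read 'c'  n2⇒n7  → match P1@[25:26],P3@[24:26]
[27] read 'a'  n7⇒n0 (via fail)
[28] read 'c'  n0⇒n0

Matches: [[2,2],[2,4],[3,0],[5,2],[5,4],[8,0],[11,0],[12,1],[12,3],[14,4],[15,0],[16,1],[16,3],[18,0],[19,1],[19,3],[23,1],[25,0],[26,1],[26,3]]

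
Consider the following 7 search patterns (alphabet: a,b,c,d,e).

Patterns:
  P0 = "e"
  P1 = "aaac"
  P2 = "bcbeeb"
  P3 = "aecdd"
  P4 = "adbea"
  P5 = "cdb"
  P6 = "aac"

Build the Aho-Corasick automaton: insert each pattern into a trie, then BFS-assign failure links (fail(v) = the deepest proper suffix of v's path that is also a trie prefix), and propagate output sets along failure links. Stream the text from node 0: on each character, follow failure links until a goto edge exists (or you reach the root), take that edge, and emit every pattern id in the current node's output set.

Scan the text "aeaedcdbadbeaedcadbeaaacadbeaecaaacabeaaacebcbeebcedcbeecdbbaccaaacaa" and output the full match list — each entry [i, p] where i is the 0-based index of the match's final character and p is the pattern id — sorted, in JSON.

Construct AC machine:
Trie (insert patterns):
  0='ε' goto a→2 b→6 c→20 e→1
  1='e' goto ·  [P0 ends]
  2='a' goto a→3 d→16 e→12
  3='aa' goto a→4 c→23
  4='aaa' goto c→5
  5='aaac' goto ·  [P1 ends]
  6='b' goto c→7
  7='bc' goto b→8
  8='bcb' goto e→9
  9='bcbe' goto e→10
  10='bcbee' goto b→11
  11='bcbeeb' goto ·  [P2 ends]
  12='ae' goto c→13
  13='aec' goto d→14
  14='aecd' goto d→15
  15='aecdd' goto ·  [P3 ends]
  16='ad' goto b→17
  17='adb' goto e→18
  18='adbe' goto a→19
  19='adbea' goto ·  [P4 ends]
  20='c' goto d→21
  21='cd' goto b→22
  22='cdb' goto ·  [P5 ends]
  23='aac' goto ·  [P6 ends]

BFS fail/out derivation:
  fail(1) 'e': from fail(0)=0 chase 'e': 0 ⇒ 0;  out={0}∪out(0)={0}
  fail(2) 'a': from fail(0)=0 chase 'a': 0 ⇒ 0;  out=∅∪out(0)=∅
  fail(6) 'b': from fail(0)=0 chase 'b': 0 ⇒ 0;  out=∅∪out(0)=∅
  fail(20) 'c': from fail(0)=0 chase 'c': 0 ⇒ 0;  out=∅∪out(0)=∅
  fail(3) 'aa': from fail(2)=0 chase 'a': 0 ⇒ 2;  out=∅∪out(2)=∅
  fail(7) 'bc': from fail(6)=0 chase 'c': 0 ⇒ 20;  out=∅∪out(20)=∅
  fail(12) 'ae': from fail(2)=0 chase 'e': 0 ⇒ 1;  out=∅∪out(1)={0}
  fail(16) 'ad': from fail(2)=0 chase 'd': 0 ⇒ 0;  out=∅∪out(0)=∅
  fail(21) 'cd': from fail(20)=0 chase 'd': 0 ⇒ 0;  out=∅∪out(0)=∅
  fail(4) 'aaa': from fail(3)=2 chase 'a': 2 ⇒ 3;  out=∅∪out(3)=∅
  fail(8) 'bcb': from fail(7)=20 chase 'b': 20→0 ⇒ 6;  out=∅∪out(6)=∅
  fail(13) 'aec': from fail(12)=1 chase 'c': 1→0 ⇒ 20;  out=∅∪out(20)=∅
  fail(17) 'adb': from fail(16)=0 chase 'b': 0 ⇒ 6;  out=∅∪out(6)=∅
  fail(22) 'cdb': from fail(21)=0 chase 'b': 0 ⇒ 6;  out={5}∪out(6)={5}
  fail(23) 'aac': from fail(3)=2 chase 'c': 2→0 ⇒ 20;  out={6}∪out(20)={6}
  fail(5) 'aaac': from fail(4)=3 chase 'c': 3 ⇒ 23;  out={1}∪out(23)={1,6}
  fail(9) 'bcbe': from fail(8)=6 chase 'e': 6→0 ⇒ 1;  out=∅∪out(1)={0}
  fail(14) 'aecd': from fail(13)=20 chase 'd': 20 ⇒ 21;  out=∅∪out(21)=∅
  fail(18) 'adbe': from fail(17)=6 chase 'e': 6→0 ⇒ 1;  out=∅∪out(1)={0}
  fail(10) 'bcbee': from fail(9)=1 chase 'e': 1→0 ⇒ 1;  out=∅∪out(1)={0}
  fail(15) 'aecdd': from fail(14)=21 chase 'd': 21→0 ⇒ 0;  out={3}∪out(0)={3}
  fail(19) 'adbea': from fail(18)=1 chase 'a': 1→0 ⇒ 2;  out={4}∪out(2)={4}
  fail(11) 'bcbeeb': from fail(10)=1 chase 'b': 1→0 ⇒ 6;  out={2}∪out(6)={2}

Run:
[0] read 'a'  n0⇒n2
[1] read 'e'  n2⇒n12  → match P0@[1:1]
[2] read 'a'  n12⇒n2 (via fail)
[3] read 'e'  n2⇒n12  → match P0@[3:3]
[4] read 'd'  n12⇒n0 (via fail)
[5] read 'c'  n0⇒n20
[6] read 'd'  n20⇒n21
[7] read 'b'  n21⇒n22  → match P5@[5:7]
[8] read 'a'  n22⇒n2 (via fail)
[9] read 'd'  n2⇒n16
[10] read 'b'  n16⇒n17
[11] read 'e'  n17⇒n18  → match P0@[11:11]
[12] read 'a'  n18⇒n19  → match P4@[8:12]
[13] read 'e'  n19⇒n12 (via fail)  → match P0@[13:13]
[14] read 'd'  n12⇒n0 (via fail)
[15] read 'c'  n0⇒n20
[16] read 'a'  n20⇒n2 (via fail)
[17] read 'd'  n2⇒n16
[18] read 'b'  n16⇒n17
[19] read 'e'  n17⇒n18  → match P0@[19:19]
[20] read 'a'  n18⇒n19  → match P4@[16:20]
[21] read 'a'  n19⇒n3 (via fail)
[22] read 'a'  n3⇒n4
[23] read 'c'  n4⇒n5  → match P1@[20:23],P6@[21:23]
[24] read 'a'  n5⇒n2 (via fail)
[25] read 'd'  n2⇒n16
[26] read 'b'  n16⇒n17
[27] read 'e'  n17⇒n18  → match P0@[27:27]
[28] read 'a'  n18⇒n19  → match P4@[24:28]
[29] read 'e'  n19⇒n12 (via fail)  → match P0@[29:29]
[30] read 'c'  n12⇒n13
[31] read 'a'  n13⇒n2 (via fail)
[32] read 'a'  n2⇒n3
[33] read 'a'  n3⇒n4
[34] read 'c'  n4⇒n5  → match P1@[31:34],P6@[32:34]
[35] read 'a'  n5⇒n2 (via fail)
[36] read 'b'  n2⇒n6 (via fail)
[37] read 'e'  n6⇒n1 (via fail)  → match P0@[37:37]
[38] read 'a'  n1⇒n2 (via fail)
[39] read 'a'  n2⇒n3
[40] read 'a'  n3⇒n4
[41] read 'c'  n4⇒n5  → match P1@[38:41],P6@[39:41]
[42] read 'e'  n5⇒n1 (via fail)  → match P0@[42:42]
[43] read 'b'  n1⇒n6 (via fail)
[44] read 'c'  n6⇒n7
[45] read 'b'  n7⇒n8
[46] read 'e'  n8⇒n9  → match P0@[46:46]
[47] read 'e'  n9⇒n10  → match P0@[47:47]
[48] read 'b'  n10⇒n11  → match P2@[43:48]
[49] read 'c'  n11⇒n7 (via fail)
[50] read 'e'  n7⇒n1 (via fail)  → match P0@[50:50]
[51] read 'd'  n1⇒n0 (via fail)
[52] read 'c'  n0⇒n20
[53] read 'b'  n20⇒n6 (via fail)
[54] read 'e'  n6⇒n1 (via fail)  → match P0@[54:54]
[55] read 'e'  n1⇒n1 (via fail)  → match P0@[55:55]
[56] read 'c'  n1⇒n20 (via fail)
[57] read 'd'  n20⇒n21
[58] read 'b'  n21⇒n22  → match P5@[56:58]
[59] read 'b'  n22⇒n6 (via fail)
[60] read 'a'  n6⇒n2 (via fail)
[61] read 'c'  n2⇒n20 (via fail)
[62] read 'c'  n20⇒n20 (via fail)
[63] read 'a'  n20⇒n2 (via fail)
[64] read 'a'  n2⇒n3
[65] read 'a'  n3⇒n4
[66] read 'c'  n4⇒n5  → match P1@[63:66],P6@[64:66]
[67] read 'a'  n5⇒n2 (via fail)
[68] read 'a'  n2⇒n3

All matches (sorted): [[1,0],[3,0],[7,5],[11,0],[12,4],[13,0],[19,0],[20,4],[23,1],[23,6],[27,0],[28,4],[29,0],[34,1],[34,6],[37,0],[41,1],[41,6],[42,0],[46,0],[47,0],[48,2],[50,0],[54,0],[55,0],[58,5],[66,1],[66,6]]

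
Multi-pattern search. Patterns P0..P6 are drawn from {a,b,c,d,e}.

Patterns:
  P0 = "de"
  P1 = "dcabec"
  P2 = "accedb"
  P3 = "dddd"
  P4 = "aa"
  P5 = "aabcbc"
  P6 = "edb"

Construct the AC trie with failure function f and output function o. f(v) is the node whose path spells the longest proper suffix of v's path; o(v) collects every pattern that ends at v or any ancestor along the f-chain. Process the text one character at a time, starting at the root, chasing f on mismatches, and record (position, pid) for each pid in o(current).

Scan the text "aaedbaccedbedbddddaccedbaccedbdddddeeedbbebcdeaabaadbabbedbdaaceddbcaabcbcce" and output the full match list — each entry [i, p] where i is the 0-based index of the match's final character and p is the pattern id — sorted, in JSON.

Build:
Trie nodes:
  0='ε' goto a→8 d→1 e→22
  1='d' goto c→3 d→14 e→2
  2='de' goto ·  [P0 ends]
  3='dc' goto a→4
  4='dca' goto b→5
  5='dcab' goto e→6
  6='dcabe' goto c→7
  7='dcabec' goto ·  [P1 ends]
  8='a' goto a→17 c→9
  9='ac' goto c→10
  10='acc' goto e→11
  11='acce' goto d→12
  12='acced' goto b→13
  13='accedb' goto ·  [P2 ends]
  14='dd' goto d→15
  15='ddd' goto d→16
  16='dddd' goto ·  [P3 ends]
  17='aa' goto b→18  [P4 ends]
  18='aab' goto c→19
  19='aabc' goto b→20
  20='aabcb' goto c→21
  21='aabcbc' goto ·  [P5 ends]
  22='e' goto d→23
  23='ed' goto b→24
  24='edb' goto ·  [P6 ends]

BFS fail/out derivation:
  n1('d'): parent n0 fail=0; on 'd' 0 → fail=0;  out ∅∪∅=∅
  n8('a'): parent n0 fail=0; on 'a' 0 → fail=0;  out ∅∪∅=∅
  n22('e'): parent n0 fail=0; on 'e' 0 → fail=0;  out ∅∪∅=∅
  n2('de'): parent n1 fail=0; on 'e' 0 → fail=22;  out {0}∪∅={0}
  n3('dc'): parent n1 fail=0; on 'c' 0 → fail=0;  out ∅∪∅=∅
  n9('ac'): parent n8 fail=0; on 'c' 0 → fail=0;  out ∅∪∅=∅
  n14('dd'): parent n1 fail=0; on 'd' 0 → fail=1;  out ∅∪∅=∅
  n17('aa'): parent n8 fail=0; on 'a' 0 → fail=8;  out {4}∪∅={4}
  n23('ed'): parent n22 fail=0; on 'd' 0 → fail=1;  out ∅∪∅=∅
  n4('dca'): parent n3 fail=0; on 'a' 0 → fail=8;  out ∅∪∅=∅
  n10('acc'): parent n9 fail=0; on 'c' 0 → fail=0;  out ∅∪∅=∅
  n15('ddd'): parent n14 fail=1; on 'd' 1 → fail=14;  out ∅∪∅=∅
  n18('aab'): parent n17 fail=8; on 'b' 8→0 → fail=0;  out ∅∪∅=∅
  n24('edb'): parent n23 fail=1; on 'b' 1→0 → fail=0;  out {6}∪∅={6}
  n5('dcab'): parent n4 fail=8; on 'b' 8→0 → fail=0;  out ∅∪∅=∅
  n11('acce'): parent n10 fail=0; on 'e' 0 → fail=22;  out ∅∪∅=∅
  n16('dddd'): parent n15 fail=14; on 'd' 14 → fail=15;  out {3}∪∅={3}
  n19('aabc'): parent n18 fail=0; on 'c' 0 → fail=0;  out ∅∪∅=∅
  n6('dcabe'): parent n5 fail=0; on 'e' 0 → fail=22;  out ∅∪∅=∅
  n12('acced'): parent n11 fail=22; on 'd' 22 → fail=23;  out ∅∪∅=∅
  n20('aabcb'): parent n19 fail=0; on 'b' 0 → fail=0;  out ∅∪∅=∅
  n7('dcabec'): parent n6 fail=22; on 'c' 22→0 → fail=0;  out {1}∪∅={1}
  n13('accedb'): parent n12 fail=23; on 'b' 23 → fail=24;  out {2}∪{6}={2,6}
  n21('aabcbc'): parent n20 fail=0; on 'c' 0 → fail=0;  out {5}∪∅={5}

Scan:
i=0 'a': node 0→8
i=1 'a': node 8→17  ** P4@[0:1]
i=2 'e': node 17→22 (via fail)
i=3 'd': node 22→23
i=4 'b': node 23→24  ** P6@[2:4]
i=5 'a': node 24→8 (via fail)
i=6 'c': node 8→9
i=7 'c': node 9→10
i=8 'e': node 10→11
i=9 'd': node 11→12
i=10 'b': node 12→13  ** P2@[5:10],P6@[8:10]
i=11 'e': node 13→22 (via fail)
i=12 'd': node 22→23
i=13 'b': node 23→24  ** P6@[11:13]
i=14 'd': node 24→1 (via fail)
i=15 'd': node 1→14
i=16 'd': node 14→15
i=17 'd': node 15→16  ** P3@[14:17]
i=18 'a': node 16→8 (via fail)
i=19 'c': node 8→9
i=20 'c': node 9→10
i=21 'e': node 10→11
i=22 'd': node 11→12
i=23 'b': node 12→13  ** P2@[18:23],P6@[21:23]
i=24 'a': node 13→8 (via fail)
i=25 'c': node 8→9
i=26 'c': node 9→10
i=27 'e': node 10→11
i=28 'd': node 11→12
i=29 'b': node 12→13  ** P2@[24:29],P6@[27:29]
i=30 'd': node 13→1 (via fail)
i=31 'd': node 1→14
i=32 'd': node 14→15
i=33 'd': node 15→16  ** P3@[30:33]
i=34 'd': node 16→16 (via fail)  ** P3@[31:34]
i=35 'e': node 16→2 (via fail)  ** P0@[34:35]
i=36 'e': node 2→22 (via fail)
i=37 'e': node 22→22 (via fail)
i=38 'd': node 22→23
i=39 'b': node 23→24  ** P6@[37:39]
i=40 'b': node 24→0 (via fail)
i=41 'e': node 0→22
i=42 'b': node 22→0 (via fail)
i=43 'c': node 0→0
i=44 'd': node 0→1
i=45 'e': node 1→2  ** P0@[44:45]
i=46 'a': node 2→8 (via fail)
i=47 'a': node 8→17  ** P4@[46:47]
i=48 'b': node 17→18
i=49 'a': node 18→8 (via fail)
i=50 'a': node 8→17  ** P4@[49:50]
i=51 'd': node 17→1 (via fail)
i=52 'b': node 1→0 (via fail)
i=53 'a': node 0→8
i=54 'b': node 8→0 (via fail)
i=55 'b': node 0→0
i=56 'e': node 0→22
i=57 'd': node 22→23
i=58 'b': node 23→24  ** P6@[56:58]
i=59 'd': node 24→1 (via fail)
i=60 'a': node 1→8 (via fail)
i=61 'a': node 8→17  ** P4@[60:61]
i=62 'c': node 17→9 (via fail)
i=63 'e': node 9→22 (via fail)
i=64 'd': node 22→23
i=65 'd': node 23→14 (via fail)
i=66 'b': node 14→0 (via fail)
i=67 'c': node 0→0
i=68 'a': node 0→8
i=69 'a': node 8→17  ** P4@[68:69]
i=70 'b': node 17→18
i=71 'c': node 18→19
i=72 'b': node 19→20
i=73 'c': node 20→21  ** P5@[68:73]
i=74 'c': node 21→0 (via fail)
i=75 'e': node 0→22

All matches (sorted): [[1,4],[4,6],[10,2],[10,6],[13,6],[17,3],[23,2],[23,6],[29,2],[29,6],[33,3],[34,3],[35,0],[39,6],[45,0],[47,4],[50,4],[58,6],[61,4],[69,4],[73,5]]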